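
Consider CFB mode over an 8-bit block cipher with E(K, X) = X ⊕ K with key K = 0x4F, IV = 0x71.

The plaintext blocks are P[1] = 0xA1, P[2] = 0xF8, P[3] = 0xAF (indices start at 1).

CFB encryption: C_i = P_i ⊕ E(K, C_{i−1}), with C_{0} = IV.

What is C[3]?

C[1]: E(K, 0x71) = 0x3E; 0xA1 ⊕ 0x3E = 0x9F.
C[2]: E(K, 0x9F) = 0xD0; 0xF8 ⊕ 0xD0 = 0x28.
C[3]: E(K, 0x28) = 0x67; 0xAF ⊕ 0x67 = 0xC8.

C[3] = 0xC8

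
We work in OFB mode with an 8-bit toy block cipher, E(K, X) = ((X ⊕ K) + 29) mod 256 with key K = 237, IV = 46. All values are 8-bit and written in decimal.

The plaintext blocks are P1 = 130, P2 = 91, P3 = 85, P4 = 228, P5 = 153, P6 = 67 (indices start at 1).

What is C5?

OFB encryption: S_i = E(K, S_{i−1}) with S_{0} = IV; C_i = P_i ⊕ S_i.
C1: S = E(K, 46) = 224; 130 ⊕ 224 = 98.
C2: S = E(K, 224) = 42; 91 ⊕ 42 = 113.
C3: S = E(K, 42) = 228; 85 ⊕ 228 = 177.
C4: S = E(K, 228) = 38; 228 ⊕ 38 = 194.
C5: S = E(K, 38) = 232; 153 ⊕ 232 = 113.

C5 = 113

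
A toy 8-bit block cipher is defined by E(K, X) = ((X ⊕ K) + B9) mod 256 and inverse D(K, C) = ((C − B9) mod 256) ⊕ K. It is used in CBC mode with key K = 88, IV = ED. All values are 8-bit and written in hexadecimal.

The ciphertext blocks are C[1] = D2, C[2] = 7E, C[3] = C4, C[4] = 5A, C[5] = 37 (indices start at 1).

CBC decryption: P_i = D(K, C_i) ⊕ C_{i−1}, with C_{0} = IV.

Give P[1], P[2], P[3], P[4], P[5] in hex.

P[1]: D(K, D2) = 91; 91 ⊕ ED = 7C.
P[2]: D(K, 7E) = 4D; 4D ⊕ D2 = 9F.
P[3]: D(K, C4) = 83; 83 ⊕ 7E = FD.
P[4]: D(K, 5A) = 29; 29 ⊕ C4 = ED.
P[5]: D(K, 37) = F6; F6 ⊕ 5A = AC.

P[1] = 7C, P[2] = 9F, P[3] = FD, P[4] = ED, P[5] = AC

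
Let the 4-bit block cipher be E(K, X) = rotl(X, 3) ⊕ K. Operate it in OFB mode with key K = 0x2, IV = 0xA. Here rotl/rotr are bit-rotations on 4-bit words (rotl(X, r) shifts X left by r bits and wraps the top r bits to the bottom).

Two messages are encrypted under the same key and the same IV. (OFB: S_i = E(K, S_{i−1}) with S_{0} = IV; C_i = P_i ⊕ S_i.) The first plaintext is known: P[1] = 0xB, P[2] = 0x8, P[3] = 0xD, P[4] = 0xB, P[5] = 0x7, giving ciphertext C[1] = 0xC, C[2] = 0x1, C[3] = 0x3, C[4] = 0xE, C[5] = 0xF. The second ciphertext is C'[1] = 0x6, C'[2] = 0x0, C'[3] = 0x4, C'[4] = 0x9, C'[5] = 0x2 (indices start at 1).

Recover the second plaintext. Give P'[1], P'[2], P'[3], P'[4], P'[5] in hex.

P'[1] = 0x1, P'[2] = 0x9, P'[3] = 0xA, P'[4] = 0xC, P'[5] = 0xA

In OFB with a reused IV, both messages share the same keystream S_i, so C_i ⊕ C'_i = P_i ⊕ P'_i and thus P'_i = P_i ⊕ C_i ⊕ C'_i.
P'[1]: 0xB ⊕ 0xC ⊕ 0x6 = 0x1.
P'[2]: 0x8 ⊕ 0x1 ⊕ 0x0 = 0x9.
P'[3]: 0xD ⊕ 0x3 ⊕ 0x4 = 0xA.
P'[4]: 0xB ⊕ 0xE ⊕ 0x9 = 0xC.
P'[5]: 0x7 ⊕ 0xF ⊕ 0x2 = 0xA.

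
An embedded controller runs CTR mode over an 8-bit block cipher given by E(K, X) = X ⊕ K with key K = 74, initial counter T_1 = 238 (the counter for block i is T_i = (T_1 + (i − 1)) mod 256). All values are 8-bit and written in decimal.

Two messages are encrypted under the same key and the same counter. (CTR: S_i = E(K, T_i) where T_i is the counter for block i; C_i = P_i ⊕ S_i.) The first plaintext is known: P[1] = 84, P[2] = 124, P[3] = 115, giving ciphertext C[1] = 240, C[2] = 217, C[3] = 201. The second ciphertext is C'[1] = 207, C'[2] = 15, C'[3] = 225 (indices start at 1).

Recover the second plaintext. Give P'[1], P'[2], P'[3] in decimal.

In CTR with a reused counter, both messages share the same keystream S_i, so C_i ⊕ C'_i = P_i ⊕ P'_i and thus P'_i = P_i ⊕ C_i ⊕ C'_i.
P'[1]: 84 ⊕ 240 ⊕ 207 = 107.
P'[2]: 124 ⊕ 217 ⊕ 15 = 170.
P'[3]: 115 ⊕ 201 ⊕ 225 = 91.

P'[1] = 107, P'[2] = 170, P'[3] = 91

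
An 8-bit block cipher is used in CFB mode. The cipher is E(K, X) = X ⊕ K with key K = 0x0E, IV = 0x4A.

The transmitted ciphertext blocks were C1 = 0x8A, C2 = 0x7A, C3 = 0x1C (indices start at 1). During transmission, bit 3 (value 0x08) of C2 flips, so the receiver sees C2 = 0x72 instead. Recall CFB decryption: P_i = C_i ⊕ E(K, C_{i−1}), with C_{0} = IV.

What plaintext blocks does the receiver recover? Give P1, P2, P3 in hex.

P1 = 0xCE, P2 = 0xF6, P3 = 0x60

Only C2 changed, to 0x72. In CFB, a change in C_i flips the same bit in P_i and garbles P_{i+1}. Decrypting the received ciphertext:
P1: E(K, 0x4A) = 0x44; 0x8A ⊕ 0x44 = 0xCE.
P2: E(K, 0x8A) = 0x84; 0x72 ⊕ 0x84 = 0xF6.
P3: E(K, 0x72) = 0x7C; 0x1C ⊕ 0x7C = 0x60.
Blocks that differ from the original plaintext: P2, P3.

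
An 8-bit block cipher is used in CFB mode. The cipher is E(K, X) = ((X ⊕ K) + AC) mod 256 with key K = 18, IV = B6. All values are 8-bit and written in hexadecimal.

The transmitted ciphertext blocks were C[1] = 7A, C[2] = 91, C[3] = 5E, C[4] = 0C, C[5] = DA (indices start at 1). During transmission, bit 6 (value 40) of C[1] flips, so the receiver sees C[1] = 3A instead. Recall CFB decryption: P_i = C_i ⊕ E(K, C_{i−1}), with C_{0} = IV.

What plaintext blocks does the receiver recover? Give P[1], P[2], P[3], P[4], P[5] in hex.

Only C[1] changed, to 3A. In CFB, a change in C_i flips the same bit in P_i and garbles P_{i+1}. Decrypting the received ciphertext:
P[1]: E(K, B6) = 5A; 3A ⊕ 5A = 60.
P[2]: E(K, 3A) = CE; 91 ⊕ CE = 5F.
P[3]: E(K, 91) = 35; 5E ⊕ 35 = 6B.
P[4]: E(K, 5E) = F2; 0C ⊕ F2 = FE.
P[5]: E(K, 0C) = C0; DA ⊕ C0 = 1A.
Blocks that differ from the original plaintext: P[1], P[2].

P[1] = 60, P[2] = 5F, P[3] = 6B, P[4] = FE, P[5] = 1A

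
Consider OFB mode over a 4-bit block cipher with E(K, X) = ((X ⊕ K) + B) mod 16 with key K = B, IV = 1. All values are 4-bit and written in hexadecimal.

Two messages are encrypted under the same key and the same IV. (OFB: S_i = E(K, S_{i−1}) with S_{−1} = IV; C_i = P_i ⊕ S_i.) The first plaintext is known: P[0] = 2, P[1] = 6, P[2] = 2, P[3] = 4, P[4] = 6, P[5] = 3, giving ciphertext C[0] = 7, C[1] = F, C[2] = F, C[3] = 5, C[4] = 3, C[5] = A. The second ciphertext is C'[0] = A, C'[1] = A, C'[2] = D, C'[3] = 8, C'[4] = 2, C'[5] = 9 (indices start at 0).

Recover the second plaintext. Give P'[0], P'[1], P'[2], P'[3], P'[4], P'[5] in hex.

In OFB with a reused IV, both messages share the same keystream S_i, so C_i ⊕ C'_i = P_i ⊕ P'_i and thus P'_i = P_i ⊕ C_i ⊕ C'_i.
P'[0]: 2 ⊕ 7 ⊕ A = F.
P'[1]: 6 ⊕ F ⊕ A = 3.
P'[2]: 2 ⊕ F ⊕ D = 0.
P'[3]: 4 ⊕ 5 ⊕ 8 = 9.
P'[4]: 6 ⊕ 3 ⊕ 2 = 7.
P'[5]: 3 ⊕ A ⊕ 9 = 0.

P'[0] = F, P'[1] = 3, P'[2] = 0, P'[3] = 9, P'[4] = 7, P'[5] = 0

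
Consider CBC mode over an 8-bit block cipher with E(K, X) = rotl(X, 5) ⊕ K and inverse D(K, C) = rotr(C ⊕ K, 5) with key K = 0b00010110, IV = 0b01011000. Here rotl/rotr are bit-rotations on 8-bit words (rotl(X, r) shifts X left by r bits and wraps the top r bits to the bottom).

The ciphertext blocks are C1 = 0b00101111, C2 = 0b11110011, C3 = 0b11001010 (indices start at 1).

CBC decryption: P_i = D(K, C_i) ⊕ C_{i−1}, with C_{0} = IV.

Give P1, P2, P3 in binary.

P1 = 0b10010001, P2 = 0b00000000, P3 = 0b00010101

P1: D(K, 0b00101111) = 0b11001001; 0b11001001 ⊕ 0b01011000 = 0b10010001.
P2: D(K, 0b11110011) = 0b00101111; 0b00101111 ⊕ 0b00101111 = 0b00000000.
P3: D(K, 0b11001010) = 0b11100110; 0b11100110 ⊕ 0b11110011 = 0b00010101.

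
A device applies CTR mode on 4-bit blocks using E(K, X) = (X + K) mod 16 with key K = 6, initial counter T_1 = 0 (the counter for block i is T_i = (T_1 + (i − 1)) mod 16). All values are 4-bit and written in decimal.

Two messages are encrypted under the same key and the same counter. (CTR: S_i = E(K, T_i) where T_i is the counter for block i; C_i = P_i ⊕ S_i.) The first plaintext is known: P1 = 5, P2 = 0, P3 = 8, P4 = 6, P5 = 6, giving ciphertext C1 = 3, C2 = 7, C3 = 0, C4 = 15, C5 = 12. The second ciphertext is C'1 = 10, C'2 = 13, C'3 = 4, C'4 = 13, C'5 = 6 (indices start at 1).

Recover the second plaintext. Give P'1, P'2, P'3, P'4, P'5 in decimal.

P'1 = 12, P'2 = 10, P'3 = 12, P'4 = 4, P'5 = 12

In CTR with a reused counter, both messages share the same keystream S_i, so C_i ⊕ C'_i = P_i ⊕ P'_i and thus P'_i = P_i ⊕ C_i ⊕ C'_i.
P'1: 5 ⊕ 3 ⊕ 10 = 12.
P'2: 0 ⊕ 7 ⊕ 13 = 10.
P'3: 8 ⊕ 0 ⊕ 4 = 12.
P'4: 6 ⊕ 15 ⊕ 13 = 4.
P'5: 6 ⊕ 12 ⊕ 6 = 12.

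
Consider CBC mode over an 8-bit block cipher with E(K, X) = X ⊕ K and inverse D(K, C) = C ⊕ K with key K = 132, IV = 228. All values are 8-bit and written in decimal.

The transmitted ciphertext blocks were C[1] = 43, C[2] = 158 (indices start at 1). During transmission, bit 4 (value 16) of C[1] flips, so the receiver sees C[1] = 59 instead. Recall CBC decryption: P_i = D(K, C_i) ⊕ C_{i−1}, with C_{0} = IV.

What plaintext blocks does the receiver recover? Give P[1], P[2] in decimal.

Only C[1] changed, to 59. In CBC, a change in C_i garbles P_i and flips the same bit in P_{i+1}. Decrypting the received ciphertext:
P[1]: D(K, 59) = 191; 191 ⊕ 228 = 91.
P[2]: D(K, 158) = 26; 26 ⊕ 59 = 33.
Blocks that differ from the original plaintext: P[1], P[2].

P[1] = 91, P[2] = 33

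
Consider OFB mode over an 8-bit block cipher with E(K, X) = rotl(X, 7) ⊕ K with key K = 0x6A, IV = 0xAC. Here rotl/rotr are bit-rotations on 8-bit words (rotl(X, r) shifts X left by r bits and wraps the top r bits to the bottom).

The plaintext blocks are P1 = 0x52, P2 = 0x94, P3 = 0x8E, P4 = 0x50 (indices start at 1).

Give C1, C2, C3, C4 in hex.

C1 = 0x6E, C2 = 0xE0, C3 = 0xDE, C4 = 0x12

OFB encryption: S_i = E(K, S_{i−1}) with S_{0} = IV; C_i = P_i ⊕ S_i.
C1: S = E(K, 0xAC) = 0x3C; 0x52 ⊕ 0x3C = 0x6E.
C2: S = E(K, 0x3C) = 0x74; 0x94 ⊕ 0x74 = 0xE0.
C3: S = E(K, 0x74) = 0x50; 0x8E ⊕ 0x50 = 0xDE.
C4: S = E(K, 0x50) = 0x42; 0x50 ⊕ 0x42 = 0x12.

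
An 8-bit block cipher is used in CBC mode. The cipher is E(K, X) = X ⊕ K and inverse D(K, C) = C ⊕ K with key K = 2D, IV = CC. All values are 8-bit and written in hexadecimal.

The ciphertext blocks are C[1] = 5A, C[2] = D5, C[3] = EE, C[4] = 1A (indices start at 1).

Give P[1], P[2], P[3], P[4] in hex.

CBC decryption: P_i = D(K, C_i) ⊕ C_{i−1}, with C_{0} = IV.
P[1]: D(K, 5A) = 77; 77 ⊕ CC = BB.
P[2]: D(K, D5) = F8; F8 ⊕ 5A = A2.
P[3]: D(K, EE) = C3; C3 ⊕ D5 = 16.
P[4]: D(K, 1A) = 37; 37 ⊕ EE = D9.

P[1] = BB, P[2] = A2, P[3] = 16, P[4] = D9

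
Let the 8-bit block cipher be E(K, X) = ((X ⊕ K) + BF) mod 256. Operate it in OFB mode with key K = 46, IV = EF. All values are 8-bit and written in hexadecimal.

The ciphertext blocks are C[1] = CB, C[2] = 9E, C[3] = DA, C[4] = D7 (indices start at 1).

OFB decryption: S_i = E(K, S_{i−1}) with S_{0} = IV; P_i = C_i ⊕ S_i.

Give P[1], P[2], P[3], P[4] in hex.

P[1] = A3, P[2] = 73, P[3] = B0, P[4] = 3C

P[1]: S = E(K, EF) = 68; CB ⊕ 68 = A3.
P[2]: S = E(K, 68) = ED; 9E ⊕ ED = 73.
P[3]: S = E(K, ED) = 6A; DA ⊕ 6A = B0.
P[4]: S = E(K, 6A) = EB; D7 ⊕ EB = 3C.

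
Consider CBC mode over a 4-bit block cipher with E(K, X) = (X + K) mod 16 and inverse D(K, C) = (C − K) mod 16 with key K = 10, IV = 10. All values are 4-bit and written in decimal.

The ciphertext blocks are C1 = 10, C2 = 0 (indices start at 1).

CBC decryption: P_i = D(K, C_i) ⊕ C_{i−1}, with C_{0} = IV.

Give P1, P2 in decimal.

P1: D(K, 10) = 0; 0 ⊕ 10 = 10.
P2: D(K, 0) = 6; 6 ⊕ 10 = 12.

P1 = 10, P2 = 12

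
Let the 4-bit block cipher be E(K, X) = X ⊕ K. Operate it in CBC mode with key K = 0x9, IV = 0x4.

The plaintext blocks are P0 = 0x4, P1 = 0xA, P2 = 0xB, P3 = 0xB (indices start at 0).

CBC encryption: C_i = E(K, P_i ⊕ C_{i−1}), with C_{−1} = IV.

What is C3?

C0: P0 ⊕ 0x4 = 0x0; E(K, 0x0) = 0x9.
C1: P1 ⊕ 0x9 = 0x3; E(K, 0x3) = 0xA.
C2: P2 ⊕ 0xA = 0x1; E(K, 0x1) = 0x8.
C3: P3 ⊕ 0x8 = 0x3; E(K, 0x3) = 0xA.

C3 = 0xA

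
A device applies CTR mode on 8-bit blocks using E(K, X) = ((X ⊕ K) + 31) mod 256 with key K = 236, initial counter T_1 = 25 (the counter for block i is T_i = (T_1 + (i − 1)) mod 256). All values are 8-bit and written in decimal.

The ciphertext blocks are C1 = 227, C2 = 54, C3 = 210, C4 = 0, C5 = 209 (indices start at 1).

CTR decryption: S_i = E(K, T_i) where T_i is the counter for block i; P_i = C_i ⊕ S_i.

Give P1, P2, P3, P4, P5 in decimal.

P1: T = 25, S = E(K, T) = 20; 227 ⊕ 20 = 247.
P2: T = 26, S = E(K, T) = 21; 54 ⊕ 21 = 35.
P3: T = 27, S = E(K, T) = 22; 210 ⊕ 22 = 196.
P4: T = 28, S = E(K, T) = 15; 0 ⊕ 15 = 15.
P5: T = 29, S = E(K, T) = 16; 209 ⊕ 16 = 193.

P1 = 247, P2 = 35, P3 = 196, P4 = 15, P5 = 193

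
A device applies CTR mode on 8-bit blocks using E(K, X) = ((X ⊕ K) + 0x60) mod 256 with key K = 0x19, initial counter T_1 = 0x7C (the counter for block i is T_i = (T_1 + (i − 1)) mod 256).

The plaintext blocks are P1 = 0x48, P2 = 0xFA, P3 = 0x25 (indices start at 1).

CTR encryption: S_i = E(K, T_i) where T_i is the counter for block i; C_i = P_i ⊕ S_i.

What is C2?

C2 = 0x3E

C1: T = 0x7C, S = E(K, T) = 0xC5; 0x48 ⊕ 0xC5 = 0x8D.
C2: T = 0x7D, S = E(K, T) = 0xC4; 0xFA ⊕ 0xC4 = 0x3E.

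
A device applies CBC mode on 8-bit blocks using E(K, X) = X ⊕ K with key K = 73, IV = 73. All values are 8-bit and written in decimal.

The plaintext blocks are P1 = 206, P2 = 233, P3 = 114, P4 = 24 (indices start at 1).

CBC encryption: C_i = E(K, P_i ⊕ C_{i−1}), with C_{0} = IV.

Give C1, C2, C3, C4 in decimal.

C1: P1 ⊕ 73 = 135; E(K, 135) = 206.
C2: P2 ⊕ 206 = 39; E(K, 39) = 110.
C3: P3 ⊕ 110 = 28; E(K, 28) = 85.
C4: P4 ⊕ 85 = 77; E(K, 77) = 4.

C1 = 206, C2 = 110, C3 = 85, C4 = 4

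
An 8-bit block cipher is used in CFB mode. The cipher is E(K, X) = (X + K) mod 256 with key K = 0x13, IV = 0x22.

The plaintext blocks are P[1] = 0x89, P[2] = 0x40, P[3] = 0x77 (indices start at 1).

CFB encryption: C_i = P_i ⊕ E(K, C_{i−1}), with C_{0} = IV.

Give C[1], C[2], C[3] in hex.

C[1] = 0xBC, C[2] = 0x8F, C[3] = 0xD5

C[1]: E(K, 0x22) = 0x35; 0x89 ⊕ 0x35 = 0xBC.
C[2]: E(K, 0xBC) = 0xCF; 0x40 ⊕ 0xCF = 0x8F.
C[3]: E(K, 0x8F) = 0xA2; 0x77 ⊕ 0xA2 = 0xD5.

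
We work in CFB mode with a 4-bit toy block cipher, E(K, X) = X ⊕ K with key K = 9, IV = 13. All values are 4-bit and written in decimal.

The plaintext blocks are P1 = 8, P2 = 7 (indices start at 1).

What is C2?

CFB encryption: C_i = P_i ⊕ E(K, C_{i−1}), with C_{0} = IV.
C1: E(K, 13) = 4; 8 ⊕ 4 = 12.
C2: E(K, 12) = 5; 7 ⊕ 5 = 2.

C2 = 2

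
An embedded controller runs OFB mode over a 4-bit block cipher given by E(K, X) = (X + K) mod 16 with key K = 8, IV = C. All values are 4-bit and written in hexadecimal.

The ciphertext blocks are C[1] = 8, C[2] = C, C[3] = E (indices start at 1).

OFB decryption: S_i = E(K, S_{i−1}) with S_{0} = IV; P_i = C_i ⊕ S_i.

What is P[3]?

P[3] = A

P[1]: S = E(K, C) = 4; 8 ⊕ 4 = C.
P[2]: S = E(K, 4) = C; C ⊕ C = 0.
P[3]: S = E(K, C) = 4; E ⊕ 4 = A.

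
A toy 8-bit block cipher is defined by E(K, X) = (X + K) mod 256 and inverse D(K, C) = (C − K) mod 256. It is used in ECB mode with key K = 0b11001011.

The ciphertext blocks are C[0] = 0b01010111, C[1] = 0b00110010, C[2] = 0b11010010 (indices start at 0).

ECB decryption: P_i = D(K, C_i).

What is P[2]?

P[2] = 0b00000111

P[2]: D(K, 0b11010010) = 0b00000111.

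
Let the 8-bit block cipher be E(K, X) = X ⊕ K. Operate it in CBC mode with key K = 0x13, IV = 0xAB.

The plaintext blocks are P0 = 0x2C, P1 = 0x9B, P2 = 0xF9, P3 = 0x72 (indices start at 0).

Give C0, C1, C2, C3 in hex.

CBC encryption: C_i = E(K, P_i ⊕ C_{i−1}), with C_{−1} = IV.
C0: P0 ⊕ 0xAB = 0x87; E(K, 0x87) = 0x94.
C1: P1 ⊕ 0x94 = 0x0F; E(K, 0x0F) = 0x1C.
C2: P2 ⊕ 0x1C = 0xE5; E(K, 0xE5) = 0xF6.
C3: P3 ⊕ 0xF6 = 0x84; E(K, 0x84) = 0x97.

C0 = 0x94, C1 = 0x1C, C2 = 0xF6, C3 = 0x97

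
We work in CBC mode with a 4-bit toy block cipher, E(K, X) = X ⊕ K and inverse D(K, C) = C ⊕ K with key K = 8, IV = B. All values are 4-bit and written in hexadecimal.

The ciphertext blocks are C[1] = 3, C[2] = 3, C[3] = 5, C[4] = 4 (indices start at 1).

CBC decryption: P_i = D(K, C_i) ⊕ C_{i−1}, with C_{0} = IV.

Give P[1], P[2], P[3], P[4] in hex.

P[1]: D(K, 3) = B; B ⊕ B = 0.
P[2]: D(K, 3) = B; B ⊕ 3 = 8.
P[3]: D(K, 5) = D; D ⊕ 3 = E.
P[4]: D(K, 4) = C; C ⊕ 5 = 9.

P[1] = 0, P[2] = 8, P[3] = E, P[4] = 9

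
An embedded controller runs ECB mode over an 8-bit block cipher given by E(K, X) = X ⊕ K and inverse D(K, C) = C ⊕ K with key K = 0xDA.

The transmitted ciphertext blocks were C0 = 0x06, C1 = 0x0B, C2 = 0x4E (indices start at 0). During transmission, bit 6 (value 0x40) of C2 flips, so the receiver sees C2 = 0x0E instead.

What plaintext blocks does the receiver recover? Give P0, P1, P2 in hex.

P0 = 0xDC, P1 = 0xD1, P2 = 0xD4

ECB decryption: P_i = D(K, C_i).
Only C2 changed, to 0x0E. In ECB, a change in C_i affects only P_i. Decrypting the received ciphertext:
P0: D(K, 0x06) = 0xDC.
P1: D(K, 0x0B) = 0xD1.
P2: D(K, 0x0E) = 0xD4.
Blocks that differ from the original plaintext: P2.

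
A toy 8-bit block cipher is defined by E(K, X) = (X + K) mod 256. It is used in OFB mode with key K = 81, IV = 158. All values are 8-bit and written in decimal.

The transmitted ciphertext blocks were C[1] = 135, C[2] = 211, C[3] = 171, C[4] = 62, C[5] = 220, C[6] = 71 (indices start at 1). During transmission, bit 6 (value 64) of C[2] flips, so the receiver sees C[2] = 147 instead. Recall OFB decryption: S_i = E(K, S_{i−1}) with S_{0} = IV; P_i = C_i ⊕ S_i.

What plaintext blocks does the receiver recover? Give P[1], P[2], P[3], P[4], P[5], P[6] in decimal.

P[1] = 104, P[2] = 211, P[3] = 58, P[4] = 220, P[5] = 239, P[6] = 195

Only C[2] changed, to 147. In OFB, a change in C_i flips the same bit in P_i only; the keystream is unaffected. Decrypting the received ciphertext:
P[1]: S = E(K, 158) = 239; 135 ⊕ 239 = 104.
P[2]: S = E(K, 239) = 64; 147 ⊕ 64 = 211.
P[3]: S = E(K, 64) = 145; 171 ⊕ 145 = 58.
P[4]: S = E(K, 145) = 226; 62 ⊕ 226 = 220.
P[5]: S = E(K, 226) = 51; 220 ⊕ 51 = 239.
P[6]: S = E(K, 51) = 132; 71 ⊕ 132 = 195.
Blocks that differ from the original plaintext: P[2].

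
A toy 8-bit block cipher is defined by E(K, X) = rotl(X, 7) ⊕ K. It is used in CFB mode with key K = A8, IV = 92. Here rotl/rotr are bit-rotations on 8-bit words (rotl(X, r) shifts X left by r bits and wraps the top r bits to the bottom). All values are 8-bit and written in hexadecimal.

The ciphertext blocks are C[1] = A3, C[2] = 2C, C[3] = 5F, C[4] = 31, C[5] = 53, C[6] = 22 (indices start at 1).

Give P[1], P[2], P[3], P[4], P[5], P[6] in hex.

CFB decryption: P_i = C_i ⊕ E(K, C_{i−1}), with C_{0} = IV.
P[1]: E(K, 92) = E1; A3 ⊕ E1 = 42.
P[2]: E(K, A3) = 79; 2C ⊕ 79 = 55.
P[3]: E(K, 2C) = BE; 5F ⊕ BE = E1.
P[4]: E(K, 5F) = 07; 31 ⊕ 07 = 36.
P[5]: E(K, 31) = 30; 53 ⊕ 30 = 63.
P[6]: E(K, 53) = 01; 22 ⊕ 01 = 23.

P[1] = 42, P[2] = 55, P[3] = E1, P[4] = 36, P[5] = 63, P[6] = 23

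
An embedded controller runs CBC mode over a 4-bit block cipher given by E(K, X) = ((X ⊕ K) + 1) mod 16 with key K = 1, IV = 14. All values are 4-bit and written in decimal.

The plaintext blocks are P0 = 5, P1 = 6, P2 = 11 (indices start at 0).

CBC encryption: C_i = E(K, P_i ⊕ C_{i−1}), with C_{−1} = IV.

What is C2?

C0: P0 ⊕ 14 = 11; E(K, 11) = 11.
C1: P1 ⊕ 11 = 13; E(K, 13) = 13.
C2: P2 ⊕ 13 = 6; E(K, 6) = 8.

C2 = 8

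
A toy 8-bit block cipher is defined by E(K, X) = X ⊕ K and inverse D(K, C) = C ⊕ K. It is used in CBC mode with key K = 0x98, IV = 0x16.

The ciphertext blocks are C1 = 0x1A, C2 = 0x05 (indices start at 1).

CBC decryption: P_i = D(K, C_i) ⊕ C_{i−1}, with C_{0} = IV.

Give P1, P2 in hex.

P1: D(K, 0x1A) = 0x82; 0x82 ⊕ 0x16 = 0x94.
P2: D(K, 0x05) = 0x9D; 0x9D ⊕ 0x1A = 0x87.

P1 = 0x94, P2 = 0x87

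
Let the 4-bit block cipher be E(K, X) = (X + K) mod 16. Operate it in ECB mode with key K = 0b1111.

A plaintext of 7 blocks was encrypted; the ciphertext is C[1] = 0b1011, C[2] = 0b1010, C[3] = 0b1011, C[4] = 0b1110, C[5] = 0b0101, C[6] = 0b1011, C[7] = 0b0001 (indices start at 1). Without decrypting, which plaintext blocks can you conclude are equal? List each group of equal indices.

ECB encrypts each block independently with the same key, so equal ciphertext blocks imply equal plaintext blocks.
C[1] = C[3] = C[6] = 0b1011, so P[1] = P[3] = P[6].

P[1] = P[3] = P[6]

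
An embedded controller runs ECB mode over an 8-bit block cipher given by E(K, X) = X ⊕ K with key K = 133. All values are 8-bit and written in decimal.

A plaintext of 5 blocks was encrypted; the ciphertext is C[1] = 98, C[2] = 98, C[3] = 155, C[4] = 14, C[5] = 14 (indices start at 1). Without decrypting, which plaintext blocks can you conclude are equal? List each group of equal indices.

P[1] = P[2]; P[4] = P[5]

ECB encrypts each block independently with the same key, so equal ciphertext blocks imply equal plaintext blocks.
C[1] = C[2] = 98, so P[1] = P[2].
C[4] = C[5] = 14, so P[4] = P[5].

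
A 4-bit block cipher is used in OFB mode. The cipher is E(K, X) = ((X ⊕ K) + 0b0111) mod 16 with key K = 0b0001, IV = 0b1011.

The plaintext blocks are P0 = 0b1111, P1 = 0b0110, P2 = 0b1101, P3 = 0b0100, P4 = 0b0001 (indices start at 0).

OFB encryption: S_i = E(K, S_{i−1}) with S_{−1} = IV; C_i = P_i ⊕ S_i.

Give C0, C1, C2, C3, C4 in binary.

C0: S = E(K, 0b1011) = 0b0001; 0b1111 ⊕ 0b0001 = 0b1110.
C1: S = E(K, 0b0001) = 0b0111; 0b0110 ⊕ 0b0111 = 0b0001.
C2: S = E(K, 0b0111) = 0b1101; 0b1101 ⊕ 0b1101 = 0b0000.
C3: S = E(K, 0b1101) = 0b0011; 0b0100 ⊕ 0b0011 = 0b0111.
C4: S = E(K, 0b0011) = 0b1001; 0b0001 ⊕ 0b1001 = 0b1000.

C0 = 0b1110, C1 = 0b0001, C2 = 0b0000, C3 = 0b0111, C4 = 0b1000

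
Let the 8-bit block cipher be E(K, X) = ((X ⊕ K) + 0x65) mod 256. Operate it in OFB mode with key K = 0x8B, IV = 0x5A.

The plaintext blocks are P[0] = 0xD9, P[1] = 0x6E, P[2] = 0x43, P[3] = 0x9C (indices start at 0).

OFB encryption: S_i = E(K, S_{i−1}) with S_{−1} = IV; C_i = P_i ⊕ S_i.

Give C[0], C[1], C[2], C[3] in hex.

C[0]: S = E(K, 0x5A) = 0x36; 0xD9 ⊕ 0x36 = 0xEF.
C[1]: S = E(K, 0x36) = 0x22; 0x6E ⊕ 0x22 = 0x4C.
C[2]: S = E(K, 0x22) = 0x0E; 0x43 ⊕ 0x0E = 0x4D.
C[3]: S = E(K, 0x0E) = 0xEA; 0x9C ⊕ 0xEA = 0x76.

C[0] = 0xEF, C[1] = 0x4C, C[2] = 0x4D, C[3] = 0x76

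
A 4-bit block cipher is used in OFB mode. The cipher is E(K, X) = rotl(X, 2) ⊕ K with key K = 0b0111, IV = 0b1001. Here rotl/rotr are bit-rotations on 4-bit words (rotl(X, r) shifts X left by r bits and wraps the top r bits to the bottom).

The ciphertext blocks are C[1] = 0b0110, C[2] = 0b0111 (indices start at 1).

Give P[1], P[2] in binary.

P[1] = 0b0111, P[2] = 0b0100

OFB decryption: S_i = E(K, S_{i−1}) with S_{0} = IV; P_i = C_i ⊕ S_i.
P[1]: S = E(K, 0b1001) = 0b0001; 0b0110 ⊕ 0b0001 = 0b0111.
P[2]: S = E(K, 0b0001) = 0b0011; 0b0111 ⊕ 0b0011 = 0b0100.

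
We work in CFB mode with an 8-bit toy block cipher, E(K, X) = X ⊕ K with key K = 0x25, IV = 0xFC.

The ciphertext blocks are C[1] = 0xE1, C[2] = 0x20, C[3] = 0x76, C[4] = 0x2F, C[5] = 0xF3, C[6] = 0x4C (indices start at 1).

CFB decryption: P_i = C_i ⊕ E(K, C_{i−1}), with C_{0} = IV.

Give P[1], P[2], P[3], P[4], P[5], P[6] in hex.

P[1]: E(K, 0xFC) = 0xD9; 0xE1 ⊕ 0xD9 = 0x38.
P[2]: E(K, 0xE1) = 0xC4; 0x20 ⊕ 0xC4 = 0xE4.
P[3]: E(K, 0x20) = 0x05; 0x76 ⊕ 0x05 = 0x73.
P[4]: E(K, 0x76) = 0x53; 0x2F ⊕ 0x53 = 0x7C.
P[5]: E(K, 0x2F) = 0x0A; 0xF3 ⊕ 0x0A = 0xF9.
P[6]: E(K, 0xF3) = 0xD6; 0x4C ⊕ 0xD6 = 0x9A.

P[1] = 0x38, P[2] = 0xE4, P[3] = 0x73, P[4] = 0x7C, P[5] = 0xF9, P[6] = 0x9A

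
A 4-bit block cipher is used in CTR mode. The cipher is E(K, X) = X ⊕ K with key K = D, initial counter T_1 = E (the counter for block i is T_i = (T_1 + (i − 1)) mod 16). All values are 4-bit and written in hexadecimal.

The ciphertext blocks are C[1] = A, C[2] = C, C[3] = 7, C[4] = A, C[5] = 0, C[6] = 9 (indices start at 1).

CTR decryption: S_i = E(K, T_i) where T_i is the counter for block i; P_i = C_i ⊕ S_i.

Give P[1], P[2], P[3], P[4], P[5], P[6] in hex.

P[1] = 9, P[2] = E, P[3] = A, P[4] = 6, P[5] = F, P[6] = 7

P[1]: T = E, S = E(K, T) = 3; A ⊕ 3 = 9.
P[2]: T = F, S = E(K, T) = 2; C ⊕ 2 = E.
P[3]: T = 0, S = E(K, T) = D; 7 ⊕ D = A.
P[4]: T = 1, S = E(K, T) = C; A ⊕ C = 6.
P[5]: T = 2, S = E(K, T) = F; 0 ⊕ F = F.
P[6]: T = 3, S = E(K, T) = E; 9 ⊕ E = 7.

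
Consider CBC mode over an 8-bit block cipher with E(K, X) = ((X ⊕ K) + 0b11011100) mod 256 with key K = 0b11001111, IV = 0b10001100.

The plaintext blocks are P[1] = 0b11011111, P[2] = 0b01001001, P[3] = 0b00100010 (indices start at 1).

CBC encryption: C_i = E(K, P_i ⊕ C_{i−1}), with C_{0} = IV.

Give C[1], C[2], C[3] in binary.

C[1]: P[1] ⊕ 0b10001100 = 0b01010011; E(K, 0b01010011) = 0b01111000.
C[2]: P[2] ⊕ 0b01111000 = 0b00110001; E(K, 0b00110001) = 0b11011010.
C[3]: P[3] ⊕ 0b11011010 = 0b11111000; E(K, 0b11111000) = 0b00010011.

C[1] = 0b01111000, C[2] = 0b11011010, C[3] = 0b00010011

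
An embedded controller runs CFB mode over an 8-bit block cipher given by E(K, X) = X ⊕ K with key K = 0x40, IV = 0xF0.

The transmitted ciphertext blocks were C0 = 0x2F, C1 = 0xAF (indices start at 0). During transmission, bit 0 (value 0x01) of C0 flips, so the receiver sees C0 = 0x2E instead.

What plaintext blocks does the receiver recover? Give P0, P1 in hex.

CFB decryption: P_i = C_i ⊕ E(K, C_{i−1}), with C_{−1} = IV.
Only C0 changed, to 0x2E. In CFB, a change in C_i flips the same bit in P_i and garbles P_{i+1}. Decrypting the received ciphertext:
P0: E(K, 0xF0) = 0xB0; 0x2E ⊕ 0xB0 = 0x9E.
P1: E(K, 0x2E) = 0x6E; 0xAF ⊕ 0x6E = 0xC1.
Blocks that differ from the original plaintext: P0, P1.

P0 = 0x9E, P1 = 0xC1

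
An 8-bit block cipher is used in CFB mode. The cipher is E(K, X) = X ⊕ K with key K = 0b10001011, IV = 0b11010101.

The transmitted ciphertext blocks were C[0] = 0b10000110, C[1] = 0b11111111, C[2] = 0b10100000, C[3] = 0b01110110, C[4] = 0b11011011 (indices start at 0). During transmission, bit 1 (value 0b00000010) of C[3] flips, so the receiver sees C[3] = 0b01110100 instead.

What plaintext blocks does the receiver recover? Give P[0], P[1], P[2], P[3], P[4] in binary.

P[0] = 0b11011000, P[1] = 0b11110010, P[2] = 0b11010100, P[3] = 0b01011111, P[4] = 0b00100100

CFB decryption: P_i = C_i ⊕ E(K, C_{i−1}), with C_{−1} = IV.
Only C[3] changed, to 0b01110100. In CFB, a change in C_i flips the same bit in P_i and garbles P_{i+1}. Decrypting the received ciphertext:
P[0]: E(K, 0b11010101) = 0b01011110; 0b10000110 ⊕ 0b01011110 = 0b11011000.
P[1]: E(K, 0b10000110) = 0b00001101; 0b11111111 ⊕ 0b00001101 = 0b11110010.
P[2]: E(K, 0b11111111) = 0b01110100; 0b10100000 ⊕ 0b01110100 = 0b11010100.
P[3]: E(K, 0b10100000) = 0b00101011; 0b01110100 ⊕ 0b00101011 = 0b01011111.
P[4]: E(K, 0b01110100) = 0b11111111; 0b11011011 ⊕ 0b11111111 = 0b00100100.
Blocks that differ from the original plaintext: P[3], P[4].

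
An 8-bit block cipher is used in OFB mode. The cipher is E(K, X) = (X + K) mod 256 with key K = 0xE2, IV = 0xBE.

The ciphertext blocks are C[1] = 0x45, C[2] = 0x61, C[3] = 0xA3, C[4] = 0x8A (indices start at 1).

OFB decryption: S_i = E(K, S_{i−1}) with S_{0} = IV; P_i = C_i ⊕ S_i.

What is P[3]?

P[1]: S = E(K, 0xBE) = 0xA0; 0x45 ⊕ 0xA0 = 0xE5.
P[2]: S = E(K, 0xA0) = 0x82; 0x61 ⊕ 0x82 = 0xE3.
P[3]: S = E(K, 0x82) = 0x64; 0xA3 ⊕ 0x64 = 0xC7.

P[3] = 0xC7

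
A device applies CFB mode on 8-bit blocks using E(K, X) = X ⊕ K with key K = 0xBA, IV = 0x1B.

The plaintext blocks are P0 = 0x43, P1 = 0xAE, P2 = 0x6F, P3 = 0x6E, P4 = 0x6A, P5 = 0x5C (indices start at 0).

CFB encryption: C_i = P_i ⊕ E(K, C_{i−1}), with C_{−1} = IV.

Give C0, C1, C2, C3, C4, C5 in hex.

C0: E(K, 0x1B) = 0xA1; 0x43 ⊕ 0xA1 = 0xE2.
C1: E(K, 0xE2) = 0x58; 0xAE ⊕ 0x58 = 0xF6.
C2: E(K, 0xF6) = 0x4C; 0x6F ⊕ 0x4C = 0x23.
C3: E(K, 0x23) = 0x99; 0x6E ⊕ 0x99 = 0xF7.
C4: E(K, 0xF7) = 0x4D; 0x6A ⊕ 0x4D = 0x27.
C5: E(K, 0x27) = 0x9D; 0x5C ⊕ 0x9D = 0xC1.

C0 = 0xE2, C1 = 0xF6, C2 = 0x23, C3 = 0xF7, C4 = 0x27, C5 = 0xC1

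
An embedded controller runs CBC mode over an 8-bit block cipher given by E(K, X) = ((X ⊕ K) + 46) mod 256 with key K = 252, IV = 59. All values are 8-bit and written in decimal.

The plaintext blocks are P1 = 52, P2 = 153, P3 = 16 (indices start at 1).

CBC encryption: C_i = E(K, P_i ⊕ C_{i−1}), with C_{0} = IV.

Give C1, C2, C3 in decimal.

C1 = 33, C2 = 114, C3 = 204

C1: P1 ⊕ 59 = 15; E(K, 15) = 33.
C2: P2 ⊕ 33 = 184; E(K, 184) = 114.
C3: P3 ⊕ 114 = 98; E(K, 98) = 204.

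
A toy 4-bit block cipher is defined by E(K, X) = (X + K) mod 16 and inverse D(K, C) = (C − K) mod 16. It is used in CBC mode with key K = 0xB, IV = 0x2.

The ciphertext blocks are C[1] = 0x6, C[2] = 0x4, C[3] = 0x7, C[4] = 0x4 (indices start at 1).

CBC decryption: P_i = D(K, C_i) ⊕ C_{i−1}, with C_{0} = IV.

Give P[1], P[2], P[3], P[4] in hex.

P[1] = 0x9, P[2] = 0xF, P[3] = 0x8, P[4] = 0xE

P[1]: D(K, 0x6) = 0xB; 0xB ⊕ 0x2 = 0x9.
P[2]: D(K, 0x4) = 0x9; 0x9 ⊕ 0x6 = 0xF.
P[3]: D(K, 0x7) = 0xC; 0xC ⊕ 0x4 = 0x8.
P[4]: D(K, 0x4) = 0x9; 0x9 ⊕ 0x7 = 0xE.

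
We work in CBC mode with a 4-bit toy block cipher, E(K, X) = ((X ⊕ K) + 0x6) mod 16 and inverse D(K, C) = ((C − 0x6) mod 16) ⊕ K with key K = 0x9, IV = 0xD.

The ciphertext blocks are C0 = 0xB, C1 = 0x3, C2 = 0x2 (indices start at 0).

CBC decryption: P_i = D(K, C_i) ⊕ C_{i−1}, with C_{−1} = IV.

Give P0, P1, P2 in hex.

P0 = 0x1, P1 = 0xF, P2 = 0x6

P0: D(K, 0xB) = 0xC; 0xC ⊕ 0xD = 0x1.
P1: D(K, 0x3) = 0x4; 0x4 ⊕ 0xB = 0xF.
P2: D(K, 0x2) = 0x5; 0x5 ⊕ 0x3 = 0x6.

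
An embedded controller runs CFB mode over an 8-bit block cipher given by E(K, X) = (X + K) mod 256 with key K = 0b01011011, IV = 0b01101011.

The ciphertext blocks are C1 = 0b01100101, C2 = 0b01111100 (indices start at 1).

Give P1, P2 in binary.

CFB decryption: P_i = C_i ⊕ E(K, C_{i−1}), with C_{0} = IV.
P1: E(K, 0b01101011) = 0b11000110; 0b01100101 ⊕ 0b11000110 = 0b10100011.
P2: E(K, 0b01100101) = 0b11000000; 0b01111100 ⊕ 0b11000000 = 0b10111100.

P1 = 0b10100011, P2 = 0b10111100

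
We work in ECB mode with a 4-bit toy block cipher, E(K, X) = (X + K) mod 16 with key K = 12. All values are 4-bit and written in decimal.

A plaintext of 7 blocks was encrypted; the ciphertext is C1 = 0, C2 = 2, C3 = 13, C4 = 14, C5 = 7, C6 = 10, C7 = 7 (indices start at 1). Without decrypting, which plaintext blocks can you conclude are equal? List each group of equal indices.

ECB encrypts each block independently with the same key, so equal ciphertext blocks imply equal plaintext blocks.
C5 = C7 = 7, so P5 = P7.

P5 = P7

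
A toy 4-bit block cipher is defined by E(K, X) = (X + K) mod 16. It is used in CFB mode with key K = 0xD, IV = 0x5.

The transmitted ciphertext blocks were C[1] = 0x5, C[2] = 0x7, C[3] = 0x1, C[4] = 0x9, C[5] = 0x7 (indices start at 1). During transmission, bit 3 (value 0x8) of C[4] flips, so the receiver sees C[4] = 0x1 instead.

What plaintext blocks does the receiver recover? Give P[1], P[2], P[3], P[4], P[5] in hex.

CFB decryption: P_i = C_i ⊕ E(K, C_{i−1}), with C_{0} = IV.
Only C[4] changed, to 0x1. In CFB, a change in C_i flips the same bit in P_i and garbles P_{i+1}. Decrypting the received ciphertext:
P[1]: E(K, 0x5) = 0x2; 0x5 ⊕ 0x2 = 0x7.
P[2]: E(K, 0x5) = 0x2; 0x7 ⊕ 0x2 = 0x5.
P[3]: E(K, 0x7) = 0x4; 0x1 ⊕ 0x4 = 0x5.
P[4]: E(K, 0x1) = 0xE; 0x1 ⊕ 0xE = 0xF.
P[5]: E(K, 0x1) = 0xE; 0x7 ⊕ 0xE = 0x9.
Blocks that differ from the original plaintext: P[4], P[5].

P[1] = 0x7, P[2] = 0x5, P[3] = 0x5, P[4] = 0xF, P[5] = 0x9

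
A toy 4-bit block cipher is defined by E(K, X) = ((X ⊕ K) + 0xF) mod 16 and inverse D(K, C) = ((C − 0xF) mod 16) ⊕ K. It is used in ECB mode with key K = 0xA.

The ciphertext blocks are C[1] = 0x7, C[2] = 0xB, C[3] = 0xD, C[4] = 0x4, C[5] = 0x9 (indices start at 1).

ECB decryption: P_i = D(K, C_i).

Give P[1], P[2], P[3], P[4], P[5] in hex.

P[1]: D(K, 0x7) = 0x2.
P[2]: D(K, 0xB) = 0x6.
P[3]: D(K, 0xD) = 0x4.
P[4]: D(K, 0x4) = 0xF.
P[5]: D(K, 0x9) = 0x0.

P[1] = 0x2, P[2] = 0x6, P[3] = 0x4, P[4] = 0xF, P[5] = 0x0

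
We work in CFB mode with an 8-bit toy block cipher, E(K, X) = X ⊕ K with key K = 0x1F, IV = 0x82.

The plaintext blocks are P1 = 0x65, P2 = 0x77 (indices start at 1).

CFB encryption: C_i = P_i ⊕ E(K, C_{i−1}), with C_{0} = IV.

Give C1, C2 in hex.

C1 = 0xF8, C2 = 0x90

C1: E(K, 0x82) = 0x9D; 0x65 ⊕ 0x9D = 0xF8.
C2: E(K, 0xF8) = 0xE7; 0x77 ⊕ 0xE7 = 0x90.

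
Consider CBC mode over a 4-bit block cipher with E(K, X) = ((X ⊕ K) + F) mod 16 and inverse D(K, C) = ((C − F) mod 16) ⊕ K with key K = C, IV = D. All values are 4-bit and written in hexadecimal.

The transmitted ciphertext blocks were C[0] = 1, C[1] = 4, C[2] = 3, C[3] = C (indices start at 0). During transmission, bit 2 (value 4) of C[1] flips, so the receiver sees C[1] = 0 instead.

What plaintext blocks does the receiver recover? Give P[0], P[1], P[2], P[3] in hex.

P[0] = 3, P[1] = C, P[2] = 8, P[3] = 2

CBC decryption: P_i = D(K, C_i) ⊕ C_{i−1}, with C_{−1} = IV.
Only C[1] changed, to 0. In CBC, a change in C_i garbles P_i and flips the same bit in P_{i+1}. Decrypting the received ciphertext:
P[0]: D(K, 1) = E; E ⊕ D = 3.
P[1]: D(K, 0) = D; D ⊕ 1 = C.
P[2]: D(K, 3) = 8; 8 ⊕ 0 = 8.
P[3]: D(K, C) = 1; 1 ⊕ 3 = 2.
Blocks that differ from the original plaintext: P[1], P[2].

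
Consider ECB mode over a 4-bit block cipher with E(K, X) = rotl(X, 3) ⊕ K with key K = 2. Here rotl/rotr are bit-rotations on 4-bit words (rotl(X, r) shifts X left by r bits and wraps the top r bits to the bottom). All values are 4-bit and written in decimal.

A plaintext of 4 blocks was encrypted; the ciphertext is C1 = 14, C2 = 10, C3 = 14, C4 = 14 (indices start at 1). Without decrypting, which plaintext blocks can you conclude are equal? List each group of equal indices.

ECB encrypts each block independently with the same key, so equal ciphertext blocks imply equal plaintext blocks.
C1 = C3 = C4 = 14, so P1 = P3 = P4.

P1 = P3 = P4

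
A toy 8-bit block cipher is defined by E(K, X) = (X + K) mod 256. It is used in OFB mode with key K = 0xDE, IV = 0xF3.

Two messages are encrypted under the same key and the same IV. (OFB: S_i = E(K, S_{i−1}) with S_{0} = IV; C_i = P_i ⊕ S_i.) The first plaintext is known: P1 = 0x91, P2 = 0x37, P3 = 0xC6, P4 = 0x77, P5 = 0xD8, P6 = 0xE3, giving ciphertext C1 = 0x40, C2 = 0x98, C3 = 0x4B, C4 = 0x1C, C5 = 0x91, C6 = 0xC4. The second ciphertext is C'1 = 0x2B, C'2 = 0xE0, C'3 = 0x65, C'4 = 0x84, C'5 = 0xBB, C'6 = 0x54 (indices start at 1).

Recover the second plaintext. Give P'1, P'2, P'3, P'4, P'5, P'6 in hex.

In OFB with a reused IV, both messages share the same keystream S_i, so C_i ⊕ C'_i = P_i ⊕ P'_i and thus P'_i = P_i ⊕ C_i ⊕ C'_i.
P'1: 0x91 ⊕ 0x40 ⊕ 0x2B = 0xFA.
P'2: 0x37 ⊕ 0x98 ⊕ 0xE0 = 0x4F.
P'3: 0xC6 ⊕ 0x4B ⊕ 0x65 = 0xE8.
P'4: 0x77 ⊕ 0x1C ⊕ 0x84 = 0xEF.
P'5: 0xD8 ⊕ 0x91 ⊕ 0xBB = 0xF2.
P'6: 0xE3 ⊕ 0xC4 ⊕ 0x54 = 0x73.

P'1 = 0xFA, P'2 = 0x4F, P'3 = 0xE8, P'4 = 0xEF, P'5 = 0xF2, P'6 = 0x73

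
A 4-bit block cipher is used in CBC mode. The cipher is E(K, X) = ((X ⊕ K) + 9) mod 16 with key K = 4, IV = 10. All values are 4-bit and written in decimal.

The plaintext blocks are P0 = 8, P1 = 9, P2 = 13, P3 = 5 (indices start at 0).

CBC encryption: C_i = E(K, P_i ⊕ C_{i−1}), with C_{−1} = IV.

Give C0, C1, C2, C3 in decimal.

C0 = 15, C1 = 11, C2 = 11, C3 = 3

C0: P0 ⊕ 10 = 2; E(K, 2) = 15.
C1: P1 ⊕ 15 = 6; E(K, 6) = 11.
C2: P2 ⊕ 11 = 6; E(K, 6) = 11.
C3: P3 ⊕ 11 = 14; E(K, 14) = 3.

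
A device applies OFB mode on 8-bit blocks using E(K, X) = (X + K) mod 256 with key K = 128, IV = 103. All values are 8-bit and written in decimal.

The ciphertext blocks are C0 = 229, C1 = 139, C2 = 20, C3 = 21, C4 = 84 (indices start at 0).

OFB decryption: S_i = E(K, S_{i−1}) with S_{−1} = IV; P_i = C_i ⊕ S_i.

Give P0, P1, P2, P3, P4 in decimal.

P0: S = E(K, 103) = 231; 229 ⊕ 231 = 2.
P1: S = E(K, 231) = 103; 139 ⊕ 103 = 236.
P2: S = E(K, 103) = 231; 20 ⊕ 231 = 243.
P3: S = E(K, 231) = 103; 21 ⊕ 103 = 114.
P4: S = E(K, 103) = 231; 84 ⊕ 231 = 179.

P0 = 2, P1 = 236, P2 = 243, P3 = 114, P4 = 179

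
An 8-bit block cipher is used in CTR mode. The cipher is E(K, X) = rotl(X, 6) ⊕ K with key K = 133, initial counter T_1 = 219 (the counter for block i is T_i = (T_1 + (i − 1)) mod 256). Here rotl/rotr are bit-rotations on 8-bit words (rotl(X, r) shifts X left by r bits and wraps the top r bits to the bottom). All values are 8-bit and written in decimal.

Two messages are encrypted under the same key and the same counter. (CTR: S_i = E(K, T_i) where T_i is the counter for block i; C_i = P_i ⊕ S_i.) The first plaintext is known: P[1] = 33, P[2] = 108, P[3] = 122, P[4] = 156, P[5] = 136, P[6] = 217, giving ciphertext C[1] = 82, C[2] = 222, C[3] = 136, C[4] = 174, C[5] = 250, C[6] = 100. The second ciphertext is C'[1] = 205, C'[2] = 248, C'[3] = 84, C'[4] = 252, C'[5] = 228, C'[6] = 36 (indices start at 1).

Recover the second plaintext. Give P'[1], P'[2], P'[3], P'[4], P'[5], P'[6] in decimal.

In CTR with a reused counter, both messages share the same keystream S_i, so C_i ⊕ C'_i = P_i ⊕ P'_i and thus P'_i = P_i ⊕ C_i ⊕ C'_i.
P'[1]: 33 ⊕ 82 ⊕ 205 = 190.
P'[2]: 108 ⊕ 222 ⊕ 248 = 74.
P'[3]: 122 ⊕ 136 ⊕ 84 = 166.
P'[4]: 156 ⊕ 174 ⊕ 252 = 206.
P'[5]: 136 ⊕ 250 ⊕ 228 = 150.
P'[6]: 217 ⊕ 100 ⊕ 36 = 153.

P'[1] = 190, P'[2] = 74, P'[3] = 166, P'[4] = 206, P'[5] = 150, P'[6] = 153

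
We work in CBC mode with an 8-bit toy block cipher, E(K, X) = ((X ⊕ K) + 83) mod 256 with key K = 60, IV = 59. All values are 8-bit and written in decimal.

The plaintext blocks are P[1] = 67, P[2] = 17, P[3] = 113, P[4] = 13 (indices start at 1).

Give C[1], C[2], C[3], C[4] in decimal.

C[1] = 151, C[2] = 13, C[3] = 147, C[4] = 245

CBC encryption: C_i = E(K, P_i ⊕ C_{i−1}), with C_{0} = IV.
C[1]: P[1] ⊕ 59 = 120; E(K, 120) = 151.
C[2]: P[2] ⊕ 151 = 134; E(K, 134) = 13.
C[3]: P[3] ⊕ 13 = 124; E(K, 124) = 147.
C[4]: P[4] ⊕ 147 = 158; E(K, 158) = 245.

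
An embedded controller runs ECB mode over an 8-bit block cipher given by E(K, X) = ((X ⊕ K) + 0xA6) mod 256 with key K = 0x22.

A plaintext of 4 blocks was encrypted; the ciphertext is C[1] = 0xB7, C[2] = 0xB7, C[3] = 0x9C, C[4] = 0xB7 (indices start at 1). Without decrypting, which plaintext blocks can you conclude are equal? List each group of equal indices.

ECB encrypts each block independently with the same key, so equal ciphertext blocks imply equal plaintext blocks.
C[1] = C[2] = C[4] = 0xB7, so P[1] = P[2] = P[4].

P[1] = P[2] = P[4]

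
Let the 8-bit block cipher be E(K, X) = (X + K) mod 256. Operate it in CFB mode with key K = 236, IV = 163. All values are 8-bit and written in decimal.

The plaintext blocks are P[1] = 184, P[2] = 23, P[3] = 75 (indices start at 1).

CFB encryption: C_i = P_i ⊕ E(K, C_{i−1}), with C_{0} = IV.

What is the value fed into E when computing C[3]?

C[1]: E(K, 163) = 143; 184 ⊕ 143 = 55.
C[2]: E(K, 55) = 35; 23 ⊕ 35 = 52.
C[3]: E(K, 52) = 32; 75 ⊕ 32 = 107.
So the input to E for block [3] is 52.

52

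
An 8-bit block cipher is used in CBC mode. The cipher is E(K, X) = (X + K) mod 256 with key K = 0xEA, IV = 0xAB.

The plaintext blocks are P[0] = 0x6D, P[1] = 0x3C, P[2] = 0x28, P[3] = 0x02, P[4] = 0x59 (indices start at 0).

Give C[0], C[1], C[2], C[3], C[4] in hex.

CBC encryption: C_i = E(K, P_i ⊕ C_{i−1}), with C_{−1} = IV.
C[0]: P[0] ⊕ 0xAB = 0xC6; E(K, 0xC6) = 0xB0.
C[1]: P[1] ⊕ 0xB0 = 0x8C; E(K, 0x8C) = 0x76.
C[2]: P[2] ⊕ 0x76 = 0x5E; E(K, 0x5E) = 0x48.
C[3]: P[3] ⊕ 0x48 = 0x4A; E(K, 0x4A) = 0x34.
C[4]: P[4] ⊕ 0x34 = 0x6D; E(K, 0x6D) = 0x57.

C[0] = 0xB0, C[1] = 0x76, C[2] = 0x48, C[3] = 0x34, C[4] = 0x57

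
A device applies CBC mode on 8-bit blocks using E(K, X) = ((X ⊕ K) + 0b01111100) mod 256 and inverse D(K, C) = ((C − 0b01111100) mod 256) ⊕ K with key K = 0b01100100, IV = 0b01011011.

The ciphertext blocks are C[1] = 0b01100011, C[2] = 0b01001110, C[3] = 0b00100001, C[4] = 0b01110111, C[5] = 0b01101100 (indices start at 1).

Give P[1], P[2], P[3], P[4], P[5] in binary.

P[1] = 0b11011000, P[2] = 0b11010101, P[3] = 0b10001111, P[4] = 0b10111110, P[5] = 0b11100011

CBC decryption: P_i = D(K, C_i) ⊕ C_{i−1}, with C_{0} = IV.
P[1]: D(K, 0b01100011) = 0b10000011; 0b10000011 ⊕ 0b01011011 = 0b11011000.
P[2]: D(K, 0b01001110) = 0b10110110; 0b10110110 ⊕ 0b01100011 = 0b11010101.
P[3]: D(K, 0b00100001) = 0b11000001; 0b11000001 ⊕ 0b01001110 = 0b10001111.
P[4]: D(K, 0b01110111) = 0b10011111; 0b10011111 ⊕ 0b00100001 = 0b10111110.
P[5]: D(K, 0b01101100) = 0b10010100; 0b10010100 ⊕ 0b01110111 = 0b11100011.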